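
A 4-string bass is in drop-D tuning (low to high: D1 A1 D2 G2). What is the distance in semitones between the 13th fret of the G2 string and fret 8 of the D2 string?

G2 at fret 13 → G#3 (MIDI 56); D2 at fret 8 → A#2 (MIDI 46).
56 − 46 = 10, so the two pitches are 10 semitones apart, with G#3 the higher.

10 semitones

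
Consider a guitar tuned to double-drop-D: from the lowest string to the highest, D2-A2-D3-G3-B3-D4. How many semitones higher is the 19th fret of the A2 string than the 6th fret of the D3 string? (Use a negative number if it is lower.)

A2 at fret 19 → E4 (MIDI 64); D3 at fret 6 → G#3 (MIDI 56).
64 − 56 = 8, so the two pitches are 8 semitones apart.

8 semitones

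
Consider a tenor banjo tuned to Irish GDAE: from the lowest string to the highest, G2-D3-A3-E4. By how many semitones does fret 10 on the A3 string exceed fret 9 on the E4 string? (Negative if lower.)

-6 semitones

A3 at fret 10 → G4 (MIDI 67); E4 at fret 9 → C#5 (MIDI 73).
67 − 73 = -6, so the two pitches are 6 semitones apart.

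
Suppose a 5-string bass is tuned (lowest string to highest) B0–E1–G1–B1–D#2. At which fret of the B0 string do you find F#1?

F#1 is 7 semitones above the open B0 (B–C–C#–D–D#–E–F–F#), so it sits at fret 7.

7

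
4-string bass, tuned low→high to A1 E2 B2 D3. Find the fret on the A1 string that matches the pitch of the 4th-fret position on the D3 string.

21

D3 at fret 4 is D3 + 4 semitones = F#3.
The open A1 string is 17 semitones below the open D3, so the same pitch on the A1 string lies at fret 4 + 17 = 21.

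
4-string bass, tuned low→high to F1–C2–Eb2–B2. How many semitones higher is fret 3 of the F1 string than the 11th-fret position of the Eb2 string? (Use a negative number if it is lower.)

F1 at fret 3 → Ab1 (MIDI 32); Eb2 at fret 11 → D3 (MIDI 50).
32 − 50 = -18, so the two pitches are 18 semitones apart.

-18 semitones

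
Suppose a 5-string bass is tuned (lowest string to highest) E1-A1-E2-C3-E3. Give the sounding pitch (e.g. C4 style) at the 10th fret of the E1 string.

The open E1 string plus 10 semitones: E–F–Gb–G–…–C–Db–D.
The walk passes from B into C once, so the octave number goes from 1 to 2.

D2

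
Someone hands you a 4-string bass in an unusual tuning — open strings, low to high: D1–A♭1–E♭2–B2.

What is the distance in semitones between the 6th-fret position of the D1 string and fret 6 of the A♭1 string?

6 semitones

D1 at fret 6 → A♭1 (MIDI 32); A♭1 at fret 6 → D2 (MIDI 38).
32 − 38 = -6, so the two pitches are 6 semitones apart, with D2 the higher.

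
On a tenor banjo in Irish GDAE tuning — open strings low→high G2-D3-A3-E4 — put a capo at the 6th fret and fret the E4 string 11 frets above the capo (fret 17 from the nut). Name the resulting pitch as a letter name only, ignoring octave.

The capo raises the open E4 by 6 semitones to A♯4; fretting 11 more gives E4 + 6 + 11 = E4 + 17 semitones, landing on A.

A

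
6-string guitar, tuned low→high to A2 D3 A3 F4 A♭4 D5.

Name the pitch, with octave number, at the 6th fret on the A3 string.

A3 is MIDI 57. Adding 6 gives 63, which is E♭4.
(Equivalently spelled D♯4.)

E♭4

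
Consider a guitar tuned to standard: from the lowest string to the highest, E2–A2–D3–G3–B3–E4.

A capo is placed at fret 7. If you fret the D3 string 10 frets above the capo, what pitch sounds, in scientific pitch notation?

G4

The capo raises the open D3 by 7 semitones to A3; fretting 10 more gives D3 + 7 + 10 = D3 + 17 semitones = G4.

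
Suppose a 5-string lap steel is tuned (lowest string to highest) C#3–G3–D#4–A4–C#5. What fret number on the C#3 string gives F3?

F3 is 4 semitones above the open C#3 (C#–D–D#–E–F), so it sits at fret 4.

4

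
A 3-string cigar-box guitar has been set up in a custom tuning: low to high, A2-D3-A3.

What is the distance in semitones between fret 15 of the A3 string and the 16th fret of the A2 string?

11 semitones

A3 at fret 15 → C5 (MIDI 72); A2 at fret 16 → C♯4 (MIDI 61).
72 − 61 = 11, so the two pitches are 11 semitones apart, with C5 the higher.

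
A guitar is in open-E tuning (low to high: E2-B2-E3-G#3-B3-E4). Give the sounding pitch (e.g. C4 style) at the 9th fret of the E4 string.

C#5

Each fret is one semitone, so E4 + 9 = C#5.
(Equivalently spelled Db5.)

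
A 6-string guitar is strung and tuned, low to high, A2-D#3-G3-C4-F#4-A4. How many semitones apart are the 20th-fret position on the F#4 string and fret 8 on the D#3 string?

27 semitones

F#4 at fret 20 → D6 (MIDI 86); D#3 at fret 8 → B3 (MIDI 59).
86 − 59 = 27, so the two pitches are 27 semitones apart, with D6 the higher.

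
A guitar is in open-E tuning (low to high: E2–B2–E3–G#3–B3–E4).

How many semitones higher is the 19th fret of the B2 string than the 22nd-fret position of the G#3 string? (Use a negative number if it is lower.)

-12 semitones

B2 at fret 19 → F#4 (MIDI 66); G#3 at fret 22 → F#5 (MIDI 78).
66 − 78 = -12, so the two pitches are 12 semitones apart.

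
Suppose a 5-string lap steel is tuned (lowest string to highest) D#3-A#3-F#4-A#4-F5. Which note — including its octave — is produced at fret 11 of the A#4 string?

The open A#4 string plus 11 semitones: A#–B–C–C#–…–G–G#–A.
The walk passes from B into C once, so the octave number goes from 4 to 5.

A5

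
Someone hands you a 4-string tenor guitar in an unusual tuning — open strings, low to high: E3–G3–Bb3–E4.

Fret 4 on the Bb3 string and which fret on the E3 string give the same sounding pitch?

Bb3 at fret 4 is Bb3 + 4 semitones = D4.
The open E3 string is 6 semitones below the open Bb3, so the same pitch on the E3 string lies at fret 4 + 6 = 10.

10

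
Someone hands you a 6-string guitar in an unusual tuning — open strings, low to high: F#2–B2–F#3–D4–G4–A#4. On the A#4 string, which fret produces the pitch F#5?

8

F#5 is 8 semitones above the open A#4 (A#–B–C–C#–D–D#–E–F–F#), so it sits at fret 8.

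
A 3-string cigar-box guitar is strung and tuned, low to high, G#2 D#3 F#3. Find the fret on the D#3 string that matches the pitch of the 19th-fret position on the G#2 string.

Fret 19 on G#2 is MIDI 44 + 19 = 63 (D#4). On the D#3 string (open MIDI 51), that pitch is 63 − 51 = fret 12.

12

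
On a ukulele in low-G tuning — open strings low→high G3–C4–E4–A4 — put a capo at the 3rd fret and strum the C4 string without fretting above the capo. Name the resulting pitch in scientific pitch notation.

The capo raises the open C4 by 3 semitones to D#4; fretting 0 more gives C4 + 3 + 0 = C4 + 3 semitones = D#4.
(Also written Eb.)

D#4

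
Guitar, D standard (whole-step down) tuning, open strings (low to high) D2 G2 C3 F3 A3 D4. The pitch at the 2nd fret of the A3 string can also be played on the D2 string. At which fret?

21

A3 at fret 2 is A3 + 2 semitones = B3.
The open D2 string is 19 semitones below the open A3, so the same pitch on the D2 string lies at fret 2 + 19 = 21.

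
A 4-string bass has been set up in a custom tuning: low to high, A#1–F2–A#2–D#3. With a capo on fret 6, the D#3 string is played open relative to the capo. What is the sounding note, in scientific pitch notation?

A3

The capo raises the open D#3 by 6 semitones to A3; fretting 0 more gives D#3 + 6 + 0 = D#3 + 6 semitones = A3.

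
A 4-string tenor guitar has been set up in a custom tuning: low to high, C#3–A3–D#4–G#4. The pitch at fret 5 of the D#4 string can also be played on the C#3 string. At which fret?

19

Fret 5 on D#4 is MIDI 63 + 5 = 68 (G#4). On the C#3 string (open MIDI 49), that pitch is 68 − 49 = fret 19.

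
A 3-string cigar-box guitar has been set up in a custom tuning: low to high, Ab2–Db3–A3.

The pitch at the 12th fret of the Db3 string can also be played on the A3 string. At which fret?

Db3 at fret 12 is Db3 + 12 semitones = Db4.
The open A3 string is 8 semitones above the open Db3, so the same pitch on the A3 string lies at fret 12 − 8 = 4.

4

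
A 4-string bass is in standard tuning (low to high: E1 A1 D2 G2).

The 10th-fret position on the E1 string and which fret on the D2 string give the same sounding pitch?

0

E1 at fret 10 is E1 + 10 semitones = D2.
The open D2 string is 10 semitones above the open E1, so the same pitch on the D2 string lies at fret 10 − 10 = 0.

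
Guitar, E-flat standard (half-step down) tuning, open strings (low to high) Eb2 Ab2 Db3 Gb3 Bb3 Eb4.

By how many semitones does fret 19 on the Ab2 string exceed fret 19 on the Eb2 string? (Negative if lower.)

Ab2 at fret 19 → Eb4 (MIDI 63); Eb2 at fret 19 → Bb3 (MIDI 58).
63 − 58 = 5, so the two pitches are 5 semitones apart.

5 semitones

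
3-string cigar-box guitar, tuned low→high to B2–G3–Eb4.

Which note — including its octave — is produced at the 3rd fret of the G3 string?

Each fret is one semitone, so G3 + 3 = Bb3.

Bb3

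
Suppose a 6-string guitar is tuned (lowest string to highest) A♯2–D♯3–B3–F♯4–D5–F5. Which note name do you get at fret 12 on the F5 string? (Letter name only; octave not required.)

The open F5 string plus 12 semitones: F–F#–G–G#–…–D#–E–F.

F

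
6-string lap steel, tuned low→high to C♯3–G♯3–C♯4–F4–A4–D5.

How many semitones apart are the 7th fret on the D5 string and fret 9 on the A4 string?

3 semitones

D5 at fret 7 → A5 (MIDI 81); A4 at fret 9 → F♯5 (MIDI 78).
81 − 78 = 3, so the two pitches are 3 semitones apart, with A5 the higher.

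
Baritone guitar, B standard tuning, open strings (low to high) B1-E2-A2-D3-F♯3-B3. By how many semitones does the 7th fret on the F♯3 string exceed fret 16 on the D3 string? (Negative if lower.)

-5 semitones

F♯3 at fret 7 → C♯4 (MIDI 61); D3 at fret 16 → F♯4 (MIDI 66).
61 − 66 = -5, so the two pitches are 5 semitones apart.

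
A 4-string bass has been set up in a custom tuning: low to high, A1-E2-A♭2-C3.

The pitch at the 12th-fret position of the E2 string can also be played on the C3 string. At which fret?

E2 at fret 12 is E2 + 12 semitones = E3.
The open C3 string is 8 semitones above the open E2, so the same pitch on the C3 string lies at fret 12 − 8 = 4.

4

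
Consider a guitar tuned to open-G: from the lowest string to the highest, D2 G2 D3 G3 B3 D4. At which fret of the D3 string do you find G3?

5

G3 is 5 semitones above the open D3 (D–D#–E–F–F#–G), so it sits at fret 5.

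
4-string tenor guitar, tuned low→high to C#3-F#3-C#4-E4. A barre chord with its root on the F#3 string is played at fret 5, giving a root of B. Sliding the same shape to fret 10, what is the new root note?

E

Moving from fret 5 to fret 10 shifts the root by 5 semitones.
B up 5 semitones is E.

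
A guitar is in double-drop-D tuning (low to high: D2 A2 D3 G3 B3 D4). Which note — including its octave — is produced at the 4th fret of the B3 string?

The open B3 string plus 4 semitones: B–C–C#–D–D#.
The walk passes from B into C once, so the octave number goes from 3 to 4.

D♯4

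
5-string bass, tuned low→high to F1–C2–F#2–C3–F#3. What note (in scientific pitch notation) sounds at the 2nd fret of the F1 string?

The open F1 string plus 2 semitones: F–F#–G.
No B→C boundary is crossed, so the octave stays at 1.

G1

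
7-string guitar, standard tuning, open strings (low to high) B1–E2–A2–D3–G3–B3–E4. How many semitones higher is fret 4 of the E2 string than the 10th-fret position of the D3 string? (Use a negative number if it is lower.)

E2 at fret 4 → G#2 (MIDI 44); D3 at fret 10 → C4 (MIDI 60).
44 − 60 = -16, so the two pitches are 16 semitones apart.

-16 semitones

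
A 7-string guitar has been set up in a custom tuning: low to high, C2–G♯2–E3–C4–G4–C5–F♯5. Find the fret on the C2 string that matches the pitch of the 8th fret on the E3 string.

Fret 8 on E3 is MIDI 52 + 8 = 60 (C4). On the C2 string (open MIDI 36), that pitch is 60 − 36 = fret 24.

24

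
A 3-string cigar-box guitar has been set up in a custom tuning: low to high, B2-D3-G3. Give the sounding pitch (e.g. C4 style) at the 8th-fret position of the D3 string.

A#3

D3 is MIDI 50. Adding 8 gives 58, which is A#3.
(Equivalently spelled Bb3.)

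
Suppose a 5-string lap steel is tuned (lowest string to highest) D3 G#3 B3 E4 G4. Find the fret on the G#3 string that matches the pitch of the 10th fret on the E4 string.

E4 at fret 10 is E4 + 10 semitones = D5.
The open G#3 string is 8 semitones below the open E4, so the same pitch on the G#3 string lies at fret 10 + 8 = 18.

18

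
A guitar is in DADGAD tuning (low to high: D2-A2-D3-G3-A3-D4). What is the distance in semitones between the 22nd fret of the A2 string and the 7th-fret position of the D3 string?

A2 at fret 22 → G4 (MIDI 67); D3 at fret 7 → A3 (MIDI 57).
67 − 57 = 10, so the two pitches are 10 semitones apart, with G4 the higher.

10 semitones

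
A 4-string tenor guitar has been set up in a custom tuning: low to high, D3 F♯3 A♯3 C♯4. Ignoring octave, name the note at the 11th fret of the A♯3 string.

A

The open A♯3 string plus 11 semitones: A#–B–C–C#–…–G–G#–A.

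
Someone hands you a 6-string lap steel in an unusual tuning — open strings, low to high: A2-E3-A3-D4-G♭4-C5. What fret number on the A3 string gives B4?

14

B4 is 14 semitones above the open A3 (A–Bb–B–C–…–A–Bb–B), so it sits at fret 14.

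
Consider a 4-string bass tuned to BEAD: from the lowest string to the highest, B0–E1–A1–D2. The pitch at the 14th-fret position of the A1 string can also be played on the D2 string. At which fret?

9

Fret 14 on A1 is MIDI 33 + 14 = 47 (B2). On the D2 string (open MIDI 38), that pitch is 47 − 38 = fret 9.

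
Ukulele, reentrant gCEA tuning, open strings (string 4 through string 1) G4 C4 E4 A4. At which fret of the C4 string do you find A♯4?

A♯4 is 10 semitones above the open C4 (C–C#–D–D#–…–G#–A–A#), so it sits at fret 10.

10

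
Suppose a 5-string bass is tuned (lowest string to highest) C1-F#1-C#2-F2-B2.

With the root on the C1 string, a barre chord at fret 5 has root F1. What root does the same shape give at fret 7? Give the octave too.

G1

Moving from fret 5 to fret 7 shifts the root by 2 semitones.
F1 up 2 semitones is G1.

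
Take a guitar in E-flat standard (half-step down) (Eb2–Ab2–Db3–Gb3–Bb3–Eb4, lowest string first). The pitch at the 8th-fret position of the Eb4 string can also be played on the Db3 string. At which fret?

Eb4 at fret 8 is Eb4 + 8 semitones = B4.
The open Db3 string is 14 semitones below the open Eb4, so the same pitch on the Db3 string lies at fret 8 + 14 = 22.

22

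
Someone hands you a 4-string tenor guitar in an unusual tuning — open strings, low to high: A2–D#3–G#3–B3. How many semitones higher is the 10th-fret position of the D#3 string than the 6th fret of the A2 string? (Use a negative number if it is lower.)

D#3 at fret 10 → C#4 (MIDI 61); A2 at fret 6 → D#3 (MIDI 51).
61 − 51 = 10, so the two pitches are 10 semitones apart.

10 semitones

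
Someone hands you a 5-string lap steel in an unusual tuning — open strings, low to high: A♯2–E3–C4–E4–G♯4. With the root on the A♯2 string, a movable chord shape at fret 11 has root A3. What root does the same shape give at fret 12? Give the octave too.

A♯3

Moving from fret 11 to fret 12 shifts the root by 1 semitone.
A3 up 1 semitone is A♯3.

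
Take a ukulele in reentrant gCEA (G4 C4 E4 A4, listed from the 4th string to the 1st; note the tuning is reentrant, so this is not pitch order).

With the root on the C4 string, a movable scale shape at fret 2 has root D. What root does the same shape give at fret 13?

C#

Moving from fret 2 to fret 13 shifts the root by 11 semitones.
D up 11 semitones is C#.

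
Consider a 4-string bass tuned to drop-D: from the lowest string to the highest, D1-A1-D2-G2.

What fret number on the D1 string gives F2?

15

F2 is 15 semitones above the open D1 (D–D#–E–F–…–D#–E–F), so it sits at fret 15.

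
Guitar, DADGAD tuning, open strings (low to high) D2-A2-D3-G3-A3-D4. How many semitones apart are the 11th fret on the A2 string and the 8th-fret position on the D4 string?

14 semitones

A2 at fret 11 → G♯3 (MIDI 56); D4 at fret 8 → A♯4 (MIDI 70).
56 − 70 = -14, so the two pitches are 14 semitones apart, with A♯4 the higher.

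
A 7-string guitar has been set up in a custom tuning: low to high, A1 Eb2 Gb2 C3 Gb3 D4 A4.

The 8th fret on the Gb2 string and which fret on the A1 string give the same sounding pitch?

Gb2 at fret 8 is Gb2 + 8 semitones = D3.
The open A1 string is 9 semitones below the open Gb2, so the same pitch on the A1 string lies at fret 8 + 9 = 17.

17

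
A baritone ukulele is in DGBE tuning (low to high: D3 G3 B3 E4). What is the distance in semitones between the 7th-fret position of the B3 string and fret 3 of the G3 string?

8 semitones

B3 at fret 7 → F♯4 (MIDI 66); G3 at fret 3 → A♯3 (MIDI 58).
66 − 58 = 8, so the two pitches are 8 semitones apart, with F♯4 the higher.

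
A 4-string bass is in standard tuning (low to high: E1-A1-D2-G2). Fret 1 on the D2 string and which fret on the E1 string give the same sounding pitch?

Fret 1 on D2 is MIDI 38 + 1 = 39 (D#2). On the E1 string (open MIDI 28), that pitch is 39 − 28 = fret 11.

11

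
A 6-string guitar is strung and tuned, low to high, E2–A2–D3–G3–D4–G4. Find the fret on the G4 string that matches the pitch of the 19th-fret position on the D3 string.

2

D3 at fret 19 is D3 + 19 semitones = A4.
The open G4 string is 17 semitones above the open D3, so the same pitch on the G4 string lies at fret 19 − 17 = 2.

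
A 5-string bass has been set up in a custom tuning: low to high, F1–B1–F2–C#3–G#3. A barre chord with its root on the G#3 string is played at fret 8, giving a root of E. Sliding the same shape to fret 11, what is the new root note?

G

Moving from fret 8 to fret 11 shifts the root by 3 semitones.
E up 3 semitones is G.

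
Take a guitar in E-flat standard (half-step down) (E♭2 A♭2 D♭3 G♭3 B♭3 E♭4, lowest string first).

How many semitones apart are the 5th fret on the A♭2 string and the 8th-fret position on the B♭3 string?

17 semitones

A♭2 at fret 5 → D♭3 (MIDI 49); B♭3 at fret 8 → G♭4 (MIDI 66).
49 − 66 = -17, so the two pitches are 17 semitones apart, with G♭4 the higher.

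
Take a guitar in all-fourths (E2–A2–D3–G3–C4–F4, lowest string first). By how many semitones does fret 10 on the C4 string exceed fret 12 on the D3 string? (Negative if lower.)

C4 at fret 10 → A♯4 (MIDI 70); D3 at fret 12 → D4 (MIDI 62).
70 − 62 = 8, so the two pitches are 8 semitones apart.

8 semitones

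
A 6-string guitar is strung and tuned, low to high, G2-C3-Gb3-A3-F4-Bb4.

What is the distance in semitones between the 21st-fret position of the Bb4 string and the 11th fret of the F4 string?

15 semitones

Bb4 at fret 21 → G6 (MIDI 91); F4 at fret 11 → E5 (MIDI 76).
91 − 76 = 15, so the two pitches are 15 semitones apart, with G6 the higher.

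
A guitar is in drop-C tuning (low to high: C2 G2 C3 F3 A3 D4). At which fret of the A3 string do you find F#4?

F#4 is 9 semitones above the open A3 (A–A#–B–C–C#–D–D#–E–F–F#), so it sits at fret 9.

9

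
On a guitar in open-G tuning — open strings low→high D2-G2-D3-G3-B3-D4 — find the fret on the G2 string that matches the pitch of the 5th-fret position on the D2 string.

0

D2 at fret 5 is D2 + 5 semitones = G2.
The open G2 string is 5 semitones above the open D2, so the same pitch on the G2 string lies at fret 5 − 5 = 0.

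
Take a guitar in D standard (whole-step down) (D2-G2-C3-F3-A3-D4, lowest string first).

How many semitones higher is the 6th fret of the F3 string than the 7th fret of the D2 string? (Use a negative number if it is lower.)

14 semitones

F3 at fret 6 → B3 (MIDI 59); D2 at fret 7 → A2 (MIDI 45).
59 − 45 = 14, so the two pitches are 14 semitones apart.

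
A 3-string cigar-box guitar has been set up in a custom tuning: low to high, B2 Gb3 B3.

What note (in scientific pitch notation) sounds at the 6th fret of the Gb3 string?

Gb3 is MIDI 54. Adding 6 gives 60, which is C4.

C4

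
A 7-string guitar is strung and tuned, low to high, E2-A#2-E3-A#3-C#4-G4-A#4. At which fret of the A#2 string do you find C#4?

15

C#4 is 15 semitones above the open A#2 (A#–B–C–C#–…–B–C–C#), so it sits at fret 15.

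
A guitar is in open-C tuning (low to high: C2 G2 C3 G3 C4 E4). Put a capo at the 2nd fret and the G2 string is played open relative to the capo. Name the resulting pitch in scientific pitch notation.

The capo raises the open G2 by 2 semitones to A2; fretting 0 more gives G2 + 2 + 0 = G2 + 2 semitones = A2.

A2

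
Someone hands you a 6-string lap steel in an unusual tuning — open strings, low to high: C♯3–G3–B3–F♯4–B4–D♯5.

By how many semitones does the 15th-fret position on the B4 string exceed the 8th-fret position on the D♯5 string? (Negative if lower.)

B4 at fret 15 → D6 (MIDI 86); D♯5 at fret 8 → B5 (MIDI 83).
86 − 83 = 3, so the two pitches are 3 semitones apart.

3 semitones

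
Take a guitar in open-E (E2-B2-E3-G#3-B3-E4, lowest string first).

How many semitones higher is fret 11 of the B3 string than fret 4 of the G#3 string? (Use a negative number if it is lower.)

10 semitones

B3 at fret 11 → A#4 (MIDI 70); G#3 at fret 4 → C4 (MIDI 60).
70 − 60 = 10, so the two pitches are 10 semitones apart.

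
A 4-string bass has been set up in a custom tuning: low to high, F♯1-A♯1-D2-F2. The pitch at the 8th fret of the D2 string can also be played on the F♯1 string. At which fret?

16

D2 at fret 8 is D2 + 8 semitones = A♯2.
The open F♯1 string is 8 semitones below the open D2, so the same pitch on the F♯1 string lies at fret 8 + 8 = 16.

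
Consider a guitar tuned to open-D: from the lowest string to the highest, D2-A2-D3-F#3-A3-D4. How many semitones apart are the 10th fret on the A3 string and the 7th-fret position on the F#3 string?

A3 at fret 10 → G4 (MIDI 67); F#3 at fret 7 → C#4 (MIDI 61).
67 − 61 = 6, so the two pitches are 6 semitones apart, with G4 the higher.

6 semitones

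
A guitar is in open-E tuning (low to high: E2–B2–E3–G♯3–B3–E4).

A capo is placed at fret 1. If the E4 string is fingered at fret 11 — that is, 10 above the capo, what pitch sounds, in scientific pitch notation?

The capo raises the open E4 by 1 semitone to F4; fretting 10 more gives E4 + 1 + 10 = E4 + 11 semitones = D♯5.

D♯5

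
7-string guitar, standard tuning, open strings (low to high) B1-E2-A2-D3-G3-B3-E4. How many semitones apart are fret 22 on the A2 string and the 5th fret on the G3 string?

7 semitones

A2 at fret 22 → G4 (MIDI 67); G3 at fret 5 → C4 (MIDI 60).
67 − 60 = 7, so the two pitches are 7 semitones apart, with G4 the higher.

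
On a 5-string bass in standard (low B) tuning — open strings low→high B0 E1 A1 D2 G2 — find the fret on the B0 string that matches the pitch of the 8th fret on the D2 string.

23

Fret 8 on D2 is MIDI 38 + 8 = 46 (A#2). On the B0 string (open MIDI 23), that pitch is 46 − 23 = fret 23.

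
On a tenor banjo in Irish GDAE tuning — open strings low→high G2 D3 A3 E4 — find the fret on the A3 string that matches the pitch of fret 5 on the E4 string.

12

E4 at fret 5 is E4 + 5 semitones = A4.
The open A3 string is 7 semitones below the open E4, so the same pitch on the A3 string lies at fret 5 + 7 = 12.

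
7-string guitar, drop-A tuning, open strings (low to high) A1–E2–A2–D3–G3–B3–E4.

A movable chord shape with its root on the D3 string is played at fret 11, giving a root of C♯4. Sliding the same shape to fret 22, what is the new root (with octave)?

Moving from fret 11 to fret 22 shifts the root by 11 semitones.
C♯4 up 11 semitones is C5.

C5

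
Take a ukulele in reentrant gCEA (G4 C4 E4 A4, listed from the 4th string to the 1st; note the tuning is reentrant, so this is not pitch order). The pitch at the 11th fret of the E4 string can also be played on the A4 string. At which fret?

6

Fret 11 on E4 is MIDI 64 + 11 = 75 (D#5). On the A4 string (open MIDI 69), that pitch is 75 − 69 = fret 6.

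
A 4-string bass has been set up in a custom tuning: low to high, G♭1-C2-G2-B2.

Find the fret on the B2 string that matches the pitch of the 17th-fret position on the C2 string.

C2 at fret 17 is C2 + 17 semitones = F3.
The open B2 string is 11 semitones above the open C2, so the same pitch on the B2 string lies at fret 17 − 11 = 6.

6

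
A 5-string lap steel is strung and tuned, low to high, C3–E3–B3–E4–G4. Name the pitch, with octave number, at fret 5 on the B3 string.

E4

B3 is MIDI 59. Adding 5 gives 64, which is E4.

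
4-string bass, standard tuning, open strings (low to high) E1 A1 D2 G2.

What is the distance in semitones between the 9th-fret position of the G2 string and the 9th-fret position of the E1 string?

15 semitones

G2 at fret 9 → E3 (MIDI 52); E1 at fret 9 → C#2 (MIDI 37).
52 − 37 = 15, so the two pitches are 15 semitones apart, with E3 the higher.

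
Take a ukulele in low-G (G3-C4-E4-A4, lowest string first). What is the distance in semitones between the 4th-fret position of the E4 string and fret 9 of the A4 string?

10 semitones

E4 at fret 4 → G♯4 (MIDI 68); A4 at fret 9 → F♯5 (MIDI 78).
68 − 78 = -10, so the two pitches are 10 semitones apart, with F♯5 the higher.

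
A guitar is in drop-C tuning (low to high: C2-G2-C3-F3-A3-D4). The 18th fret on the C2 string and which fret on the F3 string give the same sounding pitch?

1

C2 at fret 18 is C2 + 18 semitones = F#3.
The open F3 string is 17 semitones above the open C2, so the same pitch on the F3 string lies at fret 18 − 17 = 1.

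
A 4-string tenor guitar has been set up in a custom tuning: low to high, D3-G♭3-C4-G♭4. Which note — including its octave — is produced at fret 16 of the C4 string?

The open C4 string plus 16 semitones: C–Db–D–Eb–…–D–Eb–E.
The walk passes from B into C once, so the octave number goes from 4 to 5.

E5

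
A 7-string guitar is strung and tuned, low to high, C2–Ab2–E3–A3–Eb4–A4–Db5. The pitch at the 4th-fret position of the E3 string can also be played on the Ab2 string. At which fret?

12

Fret 4 on E3 is MIDI 52 + 4 = 56 (Ab3). On the Ab2 string (open MIDI 44), that pitch is 56 − 44 = fret 12.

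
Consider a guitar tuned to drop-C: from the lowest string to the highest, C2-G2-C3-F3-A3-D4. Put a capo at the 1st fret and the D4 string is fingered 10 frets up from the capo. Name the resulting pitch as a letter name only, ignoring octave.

The capo raises the open D4 by 1 semitone to D#4; fretting 10 more gives D4 + 1 + 10 = D4 + 11 semitones, landing on C#.

C#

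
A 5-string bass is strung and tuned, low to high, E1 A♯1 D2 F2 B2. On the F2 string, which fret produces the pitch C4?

19

C4 is 19 semitones above the open F2 (F–F#–G–G#–…–A#–B–C), so it sits at fret 19.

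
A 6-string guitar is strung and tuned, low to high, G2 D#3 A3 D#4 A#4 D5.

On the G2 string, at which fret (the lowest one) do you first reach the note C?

From G2, count semitones up the chromatic scale until reaching C: G–G#–A–A#–B–C — 5 steps.

5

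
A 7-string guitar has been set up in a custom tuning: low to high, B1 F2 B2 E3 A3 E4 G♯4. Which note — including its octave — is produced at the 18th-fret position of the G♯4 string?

D6

Each fret is one semitone, so G♯4 + 18 = D6.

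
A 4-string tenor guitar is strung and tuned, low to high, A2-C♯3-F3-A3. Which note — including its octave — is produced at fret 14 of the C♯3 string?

D♯4

The open C♯3 string plus 14 semitones: C#–D–D#–E–…–C#–D–D#.
The walk passes from B into C once, so the octave number goes from 3 to 4.
(Equivalently spelled E♭4.)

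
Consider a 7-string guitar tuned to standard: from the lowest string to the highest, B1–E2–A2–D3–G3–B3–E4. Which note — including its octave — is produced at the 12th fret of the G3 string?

The open G3 string plus 12 semitones: G–G#–A–A#–…–F–F#–G.
The walk passes from B into C once, so the octave number goes from 3 to 4.

G4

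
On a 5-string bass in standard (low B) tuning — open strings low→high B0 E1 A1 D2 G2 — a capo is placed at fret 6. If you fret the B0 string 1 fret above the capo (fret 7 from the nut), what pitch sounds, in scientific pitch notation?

F#1

The capo raises the open B0 by 6 semitones to F1; fretting 1 more gives B0 + 6 + 1 = B0 + 7 semitones = F#1.
(Also written Gb.)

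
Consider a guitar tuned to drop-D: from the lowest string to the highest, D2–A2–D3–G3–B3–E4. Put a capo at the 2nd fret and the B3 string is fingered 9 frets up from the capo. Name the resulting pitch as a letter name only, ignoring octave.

The capo raises the open B3 by 2 semitones to C♯4; fretting 9 more gives B3 + 2 + 9 = B3 + 11 semitones, landing on A♯.

A♯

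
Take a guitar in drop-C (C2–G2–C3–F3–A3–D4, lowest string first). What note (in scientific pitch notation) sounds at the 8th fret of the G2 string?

D#3

Each fret is one semitone, so G2 + 8 = D#3.
(Equivalently spelled Eb3.)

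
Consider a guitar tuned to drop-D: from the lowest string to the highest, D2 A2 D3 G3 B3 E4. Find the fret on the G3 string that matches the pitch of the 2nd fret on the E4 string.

Fret 2 on E4 is MIDI 64 + 2 = 66 (F#4). On the G3 string (open MIDI 55), that pitch is 66 − 55 = fret 11.

11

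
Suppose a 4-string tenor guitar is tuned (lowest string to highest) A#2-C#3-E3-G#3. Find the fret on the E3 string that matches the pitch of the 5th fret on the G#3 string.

9

G#3 at fret 5 is G#3 + 5 semitones = C#4.
The open E3 string is 4 semitones below the open G#3, so the same pitch on the E3 string lies at fret 5 + 4 = 9.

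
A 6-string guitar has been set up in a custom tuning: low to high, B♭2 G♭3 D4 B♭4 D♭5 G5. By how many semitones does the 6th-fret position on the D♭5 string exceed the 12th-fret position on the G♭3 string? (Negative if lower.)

13 semitones

D♭5 at fret 6 → G5 (MIDI 79); G♭3 at fret 12 → G♭4 (MIDI 66).
79 − 66 = 13, so the two pitches are 13 semitones apart.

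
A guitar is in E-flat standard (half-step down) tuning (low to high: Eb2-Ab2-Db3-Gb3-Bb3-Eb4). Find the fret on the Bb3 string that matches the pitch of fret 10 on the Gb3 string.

Fret 10 on Gb3 is MIDI 54 + 10 = 64 (E4). On the Bb3 string (open MIDI 58), that pitch is 64 − 58 = fret 6.

6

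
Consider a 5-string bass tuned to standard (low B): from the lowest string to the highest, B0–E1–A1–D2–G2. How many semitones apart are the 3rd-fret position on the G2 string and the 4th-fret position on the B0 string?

19 semitones

G2 at fret 3 → A#2 (MIDI 46); B0 at fret 4 → D#1 (MIDI 27).
46 − 27 = 19, so the two pitches are 19 semitones apart, with A#2 the higher.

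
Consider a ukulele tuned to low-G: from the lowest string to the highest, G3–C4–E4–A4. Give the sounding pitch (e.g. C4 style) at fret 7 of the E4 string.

Each fret is one semitone, so E4 + 7 = B4.

B4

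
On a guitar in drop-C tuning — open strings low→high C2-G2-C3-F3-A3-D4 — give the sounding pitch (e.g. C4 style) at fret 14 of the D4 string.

E5

Each fret is one semitone, so D4 + 14 = E5.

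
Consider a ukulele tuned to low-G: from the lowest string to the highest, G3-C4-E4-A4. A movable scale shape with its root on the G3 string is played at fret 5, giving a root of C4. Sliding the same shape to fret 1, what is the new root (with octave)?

G#3

Moving from fret 5 to fret 1 shifts the root by -4 semitones.
C4 down 4 semitones is G#3.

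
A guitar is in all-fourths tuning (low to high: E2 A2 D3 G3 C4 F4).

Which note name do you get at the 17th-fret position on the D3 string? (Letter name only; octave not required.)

G

D3 is MIDI 50. Adding 17 gives 67; 67 mod 12 = 7, i.e. G.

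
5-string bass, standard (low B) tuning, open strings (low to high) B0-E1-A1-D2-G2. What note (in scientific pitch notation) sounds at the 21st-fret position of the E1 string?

Each fret is one semitone, so E1 + 21 = C#3.
(Equivalently spelled Db3.)

C#3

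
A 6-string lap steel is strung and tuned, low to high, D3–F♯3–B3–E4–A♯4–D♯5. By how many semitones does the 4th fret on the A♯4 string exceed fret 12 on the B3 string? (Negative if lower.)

A♯4 at fret 4 → D5 (MIDI 74); B3 at fret 12 → B4 (MIDI 71).
74 − 71 = 3, so the two pitches are 3 semitones apart.

3 semitones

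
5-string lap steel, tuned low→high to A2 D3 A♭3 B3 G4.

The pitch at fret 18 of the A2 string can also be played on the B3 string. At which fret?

Fret 18 on A2 is MIDI 45 + 18 = 63 (E♭4). On the B3 string (open MIDI 59), that pitch is 63 − 59 = fret 4.

4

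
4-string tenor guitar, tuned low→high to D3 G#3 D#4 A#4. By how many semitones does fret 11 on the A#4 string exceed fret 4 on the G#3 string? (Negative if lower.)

A#4 at fret 11 → A5 (MIDI 81); G#3 at fret 4 → C4 (MIDI 60).
81 − 60 = 21, so the two pitches are 21 semitones apart.

21 semitones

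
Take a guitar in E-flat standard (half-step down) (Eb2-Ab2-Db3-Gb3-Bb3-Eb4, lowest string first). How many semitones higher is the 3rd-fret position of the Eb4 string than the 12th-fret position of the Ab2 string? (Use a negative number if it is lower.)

Eb4 at fret 3 → Gb4 (MIDI 66); Ab2 at fret 12 → Ab3 (MIDI 56).
66 − 56 = 10, so the two pitches are 10 semitones apart.

10 semitones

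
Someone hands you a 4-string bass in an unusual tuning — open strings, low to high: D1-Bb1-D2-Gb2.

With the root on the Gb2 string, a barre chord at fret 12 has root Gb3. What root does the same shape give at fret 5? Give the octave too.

Moving from fret 12 to fret 5 shifts the root by -7 semitones.
Gb3 down 7 semitones is B2.

B2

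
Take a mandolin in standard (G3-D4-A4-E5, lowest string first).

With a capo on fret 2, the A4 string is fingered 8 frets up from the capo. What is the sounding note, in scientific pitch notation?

G5

The capo raises the open A4 by 2 semitones to B4; fretting 8 more gives A4 + 2 + 8 = A4 + 10 semitones = G5.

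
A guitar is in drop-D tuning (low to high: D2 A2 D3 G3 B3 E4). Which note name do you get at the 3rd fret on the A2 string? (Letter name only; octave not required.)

A2 is MIDI 45. Adding 3 gives 48; 48 mod 12 = 0, i.e. C.

C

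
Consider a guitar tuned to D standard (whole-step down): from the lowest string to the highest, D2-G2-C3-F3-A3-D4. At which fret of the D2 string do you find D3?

12

D3 is 12 semitones above the open D2 (D–D#–E–F–…–C–C#–D), so it sits at fret 12.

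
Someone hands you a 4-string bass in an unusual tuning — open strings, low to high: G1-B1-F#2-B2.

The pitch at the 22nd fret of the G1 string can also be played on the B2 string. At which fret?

6

G1 at fret 22 is G1 + 22 semitones = F3.
The open B2 string is 16 semitones above the open G1, so the same pitch on the B2 string lies at fret 22 − 16 = 6.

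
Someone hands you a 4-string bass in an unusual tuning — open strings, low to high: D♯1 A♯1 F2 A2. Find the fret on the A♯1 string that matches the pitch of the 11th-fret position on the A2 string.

22

A2 at fret 11 is A2 + 11 semitones = G♯3.
The open A♯1 string is 11 semitones below the open A2, so the same pitch on the A♯1 string lies at fret 11 + 11 = 22.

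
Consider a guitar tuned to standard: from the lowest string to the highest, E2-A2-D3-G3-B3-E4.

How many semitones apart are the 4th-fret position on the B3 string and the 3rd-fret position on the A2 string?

15 semitones

B3 at fret 4 → D#4 (MIDI 63); A2 at fret 3 → C3 (MIDI 48).
63 − 48 = 15, so the two pitches are 15 semitones apart, with D#4 the higher.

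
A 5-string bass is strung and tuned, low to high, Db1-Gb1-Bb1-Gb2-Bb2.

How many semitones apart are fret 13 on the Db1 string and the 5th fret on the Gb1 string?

Db1 at fret 13 → D2 (MIDI 38); Gb1 at fret 5 → B1 (MIDI 35).
38 − 35 = 3, so the two pitches are 3 semitones apart, with D2 the higher.

3 semitones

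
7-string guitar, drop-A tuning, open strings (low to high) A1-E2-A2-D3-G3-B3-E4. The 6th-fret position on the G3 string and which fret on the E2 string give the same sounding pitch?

21

Fret 6 on G3 is MIDI 55 + 6 = 61 (C#4). On the E2 string (open MIDI 40), that pitch is 61 − 40 = fret 21.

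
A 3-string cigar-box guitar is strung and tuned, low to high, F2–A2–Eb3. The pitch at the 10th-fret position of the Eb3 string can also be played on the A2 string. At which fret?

16

Eb3 at fret 10 is Eb3 + 10 semitones = Db4.
The open A2 string is 6 semitones below the open Eb3, so the same pitch on the A2 string lies at fret 10 + 6 = 16.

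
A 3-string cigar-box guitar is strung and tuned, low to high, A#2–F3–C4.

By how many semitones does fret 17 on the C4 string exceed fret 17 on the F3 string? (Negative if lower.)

7 semitones

C4 at fret 17 → F5 (MIDI 77); F3 at fret 17 → A#4 (MIDI 70).
77 − 70 = 7, so the two pitches are 7 semitones apart.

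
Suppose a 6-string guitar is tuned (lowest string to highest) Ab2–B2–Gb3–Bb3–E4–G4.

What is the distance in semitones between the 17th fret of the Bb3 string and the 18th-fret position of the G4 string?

10 semitones

Bb3 at fret 17 → Eb5 (MIDI 75); G4 at fret 18 → Db6 (MIDI 85).
75 − 85 = -10, so the two pitches are 10 semitones apart, with Db6 the higher.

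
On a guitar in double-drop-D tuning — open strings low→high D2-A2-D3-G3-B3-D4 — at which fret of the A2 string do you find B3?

14

B3 is 14 semitones above the open A2 (A–A#–B–C–…–A–A#–B), so it sits at fret 14.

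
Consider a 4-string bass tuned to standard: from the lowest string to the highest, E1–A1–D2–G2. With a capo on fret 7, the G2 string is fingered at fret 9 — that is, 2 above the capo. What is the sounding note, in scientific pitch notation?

E3

The capo raises the open G2 by 7 semitones to D3; fretting 2 more gives G2 + 7 + 2 = G2 + 9 semitones = E3.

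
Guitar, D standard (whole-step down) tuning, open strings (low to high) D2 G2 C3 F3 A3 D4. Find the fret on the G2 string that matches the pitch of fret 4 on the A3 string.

18

A3 at fret 4 is A3 + 4 semitones = C#4.
The open G2 string is 14 semitones below the open A3, so the same pitch on the G2 string lies at fret 4 + 14 = 18.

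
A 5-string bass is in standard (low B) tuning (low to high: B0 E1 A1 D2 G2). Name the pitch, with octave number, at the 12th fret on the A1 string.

The open A1 string plus 12 semitones: A–A#–B–C–…–G–G#–A.
The walk passes from B into C once, so the octave number goes from 1 to 2.

A2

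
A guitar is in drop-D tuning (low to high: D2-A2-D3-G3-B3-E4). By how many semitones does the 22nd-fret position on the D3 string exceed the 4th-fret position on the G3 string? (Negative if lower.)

13 semitones

D3 at fret 22 → C5 (MIDI 72); G3 at fret 4 → B3 (MIDI 59).
72 − 59 = 13, so the two pitches are 13 semitones apart.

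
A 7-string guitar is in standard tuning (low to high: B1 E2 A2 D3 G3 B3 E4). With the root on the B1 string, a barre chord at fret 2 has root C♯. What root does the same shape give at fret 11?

Moving from fret 2 to fret 11 shifts the root by 9 semitones.
C♯ up 9 semitones is A♯.

A♯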